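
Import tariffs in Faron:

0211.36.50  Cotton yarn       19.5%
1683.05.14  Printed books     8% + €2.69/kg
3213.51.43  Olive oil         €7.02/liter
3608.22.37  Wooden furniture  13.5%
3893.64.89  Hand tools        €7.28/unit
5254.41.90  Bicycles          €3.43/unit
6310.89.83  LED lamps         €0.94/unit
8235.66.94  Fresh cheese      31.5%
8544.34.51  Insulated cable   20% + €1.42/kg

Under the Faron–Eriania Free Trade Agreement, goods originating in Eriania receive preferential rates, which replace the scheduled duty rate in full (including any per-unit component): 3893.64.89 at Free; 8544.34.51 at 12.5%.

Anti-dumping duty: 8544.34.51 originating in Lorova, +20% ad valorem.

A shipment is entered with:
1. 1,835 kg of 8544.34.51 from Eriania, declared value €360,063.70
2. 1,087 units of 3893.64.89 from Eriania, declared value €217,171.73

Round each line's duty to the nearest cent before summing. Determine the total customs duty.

€45,007.96

Line 1 (8544.34.51, Eriania, 1,835 kg, €360,063.70):
Base rate for 8544.34.51 is 20% + €1.42/kg.
Origin Eriania qualifies under the Faron–Eriania agreement and 8544.34.51 is covered: preferential rate 12.5% applies instead.
The additional-duty order on 8544.34.51 targets Lorova, not Eriania; it does not apply.
Duty = €360,063.70 × 12.5% = €45,007.96.
Line 2 (3893.64.89, Eriania, 1,087 units, €217,171.73):
Base rate for 3893.64.89 is €7.28/unit.
Origin Eriania qualifies under the Faron–Eriania agreement and 3893.64.89 is covered: preferential rate Free applies instead.
Duty = €217,171.73 × 0% = €0.00.
Total = €45,007.96 + €0.00 = €45,007.96.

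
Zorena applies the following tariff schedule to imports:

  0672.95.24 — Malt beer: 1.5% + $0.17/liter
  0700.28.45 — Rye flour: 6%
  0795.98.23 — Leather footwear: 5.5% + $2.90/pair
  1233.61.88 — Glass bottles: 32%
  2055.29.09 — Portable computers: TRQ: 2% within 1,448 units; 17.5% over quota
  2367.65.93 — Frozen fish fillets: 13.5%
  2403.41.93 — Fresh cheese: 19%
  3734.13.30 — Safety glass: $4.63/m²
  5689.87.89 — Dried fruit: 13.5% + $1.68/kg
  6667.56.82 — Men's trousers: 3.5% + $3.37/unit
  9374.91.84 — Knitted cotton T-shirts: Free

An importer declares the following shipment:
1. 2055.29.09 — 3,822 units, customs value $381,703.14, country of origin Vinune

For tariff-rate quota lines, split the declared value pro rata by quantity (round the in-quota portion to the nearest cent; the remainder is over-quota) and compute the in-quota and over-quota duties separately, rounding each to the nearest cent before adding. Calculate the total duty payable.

Line 1 (2055.29.09, Vinune, 3,822 units, $381,703.14):
Code 2055.29.09 is under a tariff-rate quota (threshold 1,448 units). In-quota: 1,448 units at 2%; over-quota: 2,374 units at 17.5%.
Pro-rata value split: in-quota = $381,703.14 × 1,448/3,822 = $144,611.76; over-quota = $381,703.14 − $144,611.76 = $237,091.38.
In-quota duty = $144,611.76 × 2% = $2,892.24. Over-quota duty = $237,091.38 × 17.5% = $41,490.99.
Line duty = $2,892.24 + $41,490.99 = $44,383.23.

$44,383.23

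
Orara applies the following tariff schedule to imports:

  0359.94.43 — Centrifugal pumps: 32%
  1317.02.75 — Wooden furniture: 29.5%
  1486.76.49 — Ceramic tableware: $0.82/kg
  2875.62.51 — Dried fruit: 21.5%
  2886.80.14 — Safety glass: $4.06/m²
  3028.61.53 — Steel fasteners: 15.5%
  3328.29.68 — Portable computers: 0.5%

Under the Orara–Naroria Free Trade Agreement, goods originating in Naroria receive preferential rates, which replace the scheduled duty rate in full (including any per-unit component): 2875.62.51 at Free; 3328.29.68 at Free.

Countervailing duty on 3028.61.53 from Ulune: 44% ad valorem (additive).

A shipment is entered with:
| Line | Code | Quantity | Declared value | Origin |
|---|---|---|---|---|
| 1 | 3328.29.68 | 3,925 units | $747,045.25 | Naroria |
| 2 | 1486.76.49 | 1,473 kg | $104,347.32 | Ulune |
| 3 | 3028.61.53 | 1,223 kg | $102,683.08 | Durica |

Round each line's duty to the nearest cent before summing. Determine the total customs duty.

$17,123.74

Line 1 (3328.29.68, Naroria, 3,925 units, $747,045.25):
Base rate for 3328.29.68 is 0.5%.
Origin Naroria qualifies under the Orara–Naroria agreement and 3328.29.68 is covered: preferential rate Free applies instead.
Duty = $747,045.25 × 0% = $0.00.
Line 2 (1486.76.49, Ulune, 1,473 kg, $104,347.32):
Base rate for 1486.76.49 is $0.82/kg.
Duty = 1,473 × $0.82 = $1,207.86.
Line 3 (3028.61.53, Durica, 1,223 kg, $102,683.08):
Base rate for 3028.61.53 is 15.5%.
The additional-duty order on 3028.61.53 targets Ulune, not Durica; it does not apply.
Duty = $102,683.08 × 15.5% = $15,915.88.
Total = $0.00 + $1,207.86 + $15,915.88 = $17,123.74.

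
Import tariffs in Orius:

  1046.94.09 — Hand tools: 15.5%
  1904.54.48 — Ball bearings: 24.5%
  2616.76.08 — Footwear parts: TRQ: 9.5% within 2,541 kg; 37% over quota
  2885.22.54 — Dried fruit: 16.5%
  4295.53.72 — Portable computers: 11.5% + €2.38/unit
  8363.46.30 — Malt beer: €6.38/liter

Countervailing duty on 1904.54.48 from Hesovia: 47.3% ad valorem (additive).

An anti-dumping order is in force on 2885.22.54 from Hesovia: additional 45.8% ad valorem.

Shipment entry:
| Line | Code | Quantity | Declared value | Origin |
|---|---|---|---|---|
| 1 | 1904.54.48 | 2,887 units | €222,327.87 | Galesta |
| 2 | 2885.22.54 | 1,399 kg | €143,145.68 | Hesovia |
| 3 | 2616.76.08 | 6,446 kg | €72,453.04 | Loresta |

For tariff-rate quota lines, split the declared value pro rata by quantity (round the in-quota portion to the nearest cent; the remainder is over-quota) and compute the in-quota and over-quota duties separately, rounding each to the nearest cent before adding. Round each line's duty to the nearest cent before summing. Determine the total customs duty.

Line 1 (1904.54.48, Galesta, 2,887 units, €222,327.87):
Base rate for 1904.54.48 is 24.5%.
The additional-duty order on 1904.54.48 targets Hesovia, not Galesta; it does not apply.
Duty = €222,327.87 × 24.5% = €54,470.33.
Line 2 (2885.22.54, Hesovia, 1,399 kg, €143,145.68):
Base rate for 2885.22.54 is 16.5%.
Additional duty on 2885.22.54 from Hesovia: +45.8%. Applied ad valorem rate: 16.5% + 45.8% = 62.3%.
Duty = €143,145.68 × 62.3% = €89,179.76.
Line 3 (2616.76.08, Loresta, 6,446 kg, €72,453.04):
Code 2616.76.08 is under a tariff-rate quota (threshold 2,541 kg). In-quota: 2,541 kg at 9.5%; over-quota: 3,905 kg at 37%.
Pro-rata value split: in-quota = €72,453.04 × 2,541/6,446 = €28,560.84; over-quota = €72,453.04 − €28,560.84 = €43,892.20.
In-quota duty = €28,560.84 × 9.5% = €2,713.28. Over-quota duty = €43,892.20 × 37% = €16,240.11.
Line duty = €2,713.28 + €16,240.11 = €18,953.39.
Total = €54,470.33 + €89,179.76 + €18,953.39 = €162,603.48.

€162,603.48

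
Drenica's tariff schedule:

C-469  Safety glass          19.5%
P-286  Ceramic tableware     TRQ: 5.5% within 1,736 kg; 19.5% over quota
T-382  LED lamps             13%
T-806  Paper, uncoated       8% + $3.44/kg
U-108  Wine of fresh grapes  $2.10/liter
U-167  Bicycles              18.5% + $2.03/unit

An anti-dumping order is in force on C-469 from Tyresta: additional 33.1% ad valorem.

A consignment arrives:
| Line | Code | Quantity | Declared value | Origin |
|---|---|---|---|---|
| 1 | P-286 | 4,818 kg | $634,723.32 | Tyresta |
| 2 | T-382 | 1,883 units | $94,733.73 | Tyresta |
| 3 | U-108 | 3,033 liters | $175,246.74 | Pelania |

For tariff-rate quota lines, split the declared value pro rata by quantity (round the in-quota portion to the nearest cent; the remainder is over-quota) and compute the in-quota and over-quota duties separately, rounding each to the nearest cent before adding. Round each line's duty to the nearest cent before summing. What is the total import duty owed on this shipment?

Line 1 (P-286, Tyresta, 4,818 kg, $634,723.32):
Code P-286 is under a tariff-rate quota (threshold 1,736 kg). In-quota: 1,736 kg at 5.5%; over-quota: 3,082 kg at 19.5%.
Pro-rata value split: in-quota = $634,723.32 × 1,736/4,818 = $228,700.64; over-quota = $634,723.32 − $228,700.64 = $406,022.68.
In-quota duty = $228,700.64 × 5.5% = $12,578.54. Over-quota duty = $406,022.68 × 19.5% = $79,174.42.
Line duty = $12,578.54 + $79,174.42 = $91,752.96.
Line 2 (T-382, Tyresta, 1,883 units, $94,733.73):
Base rate for T-382 is 13%.
Duty = $94,733.73 × 13% = $12,315.38.
Line 3 (U-108, Pelania, 3,033 liters, $175,246.74):
Base rate for U-108 is $2.10/liter.
Duty = 3,033 × $2.10 = $6,369.30.
Total = $91,752.96 + $12,315.38 + $6,369.30 = $110,437.64.

$110,437.64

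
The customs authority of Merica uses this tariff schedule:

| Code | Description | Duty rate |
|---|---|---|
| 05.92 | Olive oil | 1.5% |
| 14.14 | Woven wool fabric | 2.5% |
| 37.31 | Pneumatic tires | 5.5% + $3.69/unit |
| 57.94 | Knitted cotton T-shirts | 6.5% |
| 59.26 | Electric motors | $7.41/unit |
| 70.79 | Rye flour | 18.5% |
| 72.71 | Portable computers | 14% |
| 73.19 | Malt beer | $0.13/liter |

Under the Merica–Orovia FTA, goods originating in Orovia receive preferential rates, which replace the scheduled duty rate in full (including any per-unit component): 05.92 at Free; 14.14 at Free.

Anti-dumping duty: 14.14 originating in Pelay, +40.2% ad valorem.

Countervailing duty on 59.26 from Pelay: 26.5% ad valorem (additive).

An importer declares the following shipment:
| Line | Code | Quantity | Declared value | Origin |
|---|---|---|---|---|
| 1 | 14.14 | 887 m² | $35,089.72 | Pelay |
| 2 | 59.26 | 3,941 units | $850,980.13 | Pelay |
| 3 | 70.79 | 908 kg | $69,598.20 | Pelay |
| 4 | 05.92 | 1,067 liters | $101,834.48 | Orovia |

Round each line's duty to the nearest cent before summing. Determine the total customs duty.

Line 1 (14.14, Pelay, 887 m², $35,089.72):
Base rate for 14.14 is 2.5%.
14.14 has an FTA preferential rate, but origin Pelay is not Orovia; base rate stands.
Additional duty on 14.14 from Pelay: +40.2%. Applied ad valorem rate: 2.5% + 40.2% = 42.7%.
Duty = $35,089.72 × 42.7% = $14,983.31.
Line 2 (59.26, Pelay, 3,941 units, $850,980.13):
Base rate for 59.26 is $7.41/unit.
Additional duty on 59.26 from Pelay: +26.5% ad valorem. Applied ad valorem rate = 26.5%.
Duty = $850,980.13 × 26.5% + 3,941 × $7.41 = $254,712.54.
Line 3 (70.79, Pelay, 908 kg, $69,598.20):
Base rate for 70.79 is 18.5%.
Duty = $69,598.20 × 18.5% = $12,875.67.
Line 4 (05.92, Orovia, 1,067 liters, $101,834.48):
Base rate for 05.92 is 1.5%.
Origin Orovia qualifies under the Merica–Orovia agreement and 05.92 is covered: preferential rate Free applies instead.
Duty = $101,834.48 × 0% = $0.00.
Total = $14,983.31 + $254,712.54 + $12,875.67 + $0.00 = $282,571.52.

$282,571.52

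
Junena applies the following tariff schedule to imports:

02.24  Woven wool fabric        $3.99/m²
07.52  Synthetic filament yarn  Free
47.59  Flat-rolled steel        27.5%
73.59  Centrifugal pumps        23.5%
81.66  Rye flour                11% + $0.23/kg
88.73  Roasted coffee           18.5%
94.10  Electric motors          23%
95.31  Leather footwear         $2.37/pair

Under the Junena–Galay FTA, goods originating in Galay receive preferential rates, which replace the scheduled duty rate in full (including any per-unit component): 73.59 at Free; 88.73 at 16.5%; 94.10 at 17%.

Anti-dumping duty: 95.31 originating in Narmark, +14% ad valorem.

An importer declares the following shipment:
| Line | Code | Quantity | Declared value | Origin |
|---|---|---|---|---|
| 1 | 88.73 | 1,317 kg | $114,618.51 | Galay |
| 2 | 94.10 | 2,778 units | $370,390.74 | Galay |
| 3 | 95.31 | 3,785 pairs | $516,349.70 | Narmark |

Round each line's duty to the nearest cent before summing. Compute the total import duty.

Line 1 (88.73, Galay, 1,317 kg, $114,618.51):
Base rate for 88.73 is 18.5%.
Origin Galay qualifies under the Junena–Galay agreement and 88.73 is covered: preferential rate 16.5% applies instead.
Duty = $114,618.51 × 16.5% = $18,912.05.
Line 2 (94.10, Galay, 2,778 units, $370,390.74):
Base rate for 94.10 is 23%.
Origin Galay qualifies under the Junena–Galay agreement and 94.10 is covered: preferential rate 17% applies instead.
Duty = $370,390.74 × 17% = $62,966.43.
Line 3 (95.31, Narmark, 3,785 pairs, $516,349.70):
Base rate for 95.31 is $2.37/pair.
Additional duty on 95.31 from Narmark: +14% ad valorem. Applied ad valorem rate = 14%.
Duty = $516,349.70 × 14% + 3,785 × $2.37 = $81,259.41.
Total = $18,912.05 + $62,966.43 + $81,259.41 = $163,137.89.

$163,137.89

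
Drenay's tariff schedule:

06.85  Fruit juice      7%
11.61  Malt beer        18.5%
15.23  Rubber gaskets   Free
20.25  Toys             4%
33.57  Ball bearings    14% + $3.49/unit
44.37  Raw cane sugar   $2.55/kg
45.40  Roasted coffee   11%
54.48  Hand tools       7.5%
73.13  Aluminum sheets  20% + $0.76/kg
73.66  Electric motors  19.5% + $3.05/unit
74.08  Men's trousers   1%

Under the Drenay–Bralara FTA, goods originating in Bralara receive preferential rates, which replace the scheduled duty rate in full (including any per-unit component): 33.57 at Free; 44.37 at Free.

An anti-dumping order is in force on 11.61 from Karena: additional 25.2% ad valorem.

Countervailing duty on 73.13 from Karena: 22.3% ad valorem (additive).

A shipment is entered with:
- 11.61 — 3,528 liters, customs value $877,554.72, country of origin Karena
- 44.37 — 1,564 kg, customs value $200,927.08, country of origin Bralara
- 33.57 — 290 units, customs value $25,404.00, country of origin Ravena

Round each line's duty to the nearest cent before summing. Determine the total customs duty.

Line 1 (11.61, Karena, 3,528 liters, $877,554.72):
Base rate for 11.61 is 18.5%.
Additional duty on 11.61 from Karena: +25.2%. Applied ad valorem rate: 18.5% + 25.2% = 43.7%.
Duty = $877,554.72 × 43.7% = $383,491.41.
Line 2 (44.37, Bralara, 1,564 kg, $200,927.08):
Base rate for 44.37 is $2.55/kg.
Origin Bralara qualifies under the Drenay–Bralara agreement and 44.37 is covered: preferential rate Free applies instead.
Duty = $200,927.08 × 0% = $0.00.
Line 3 (33.57, Ravena, 290 units, $25,404.00):
Base rate for 33.57 is 14% + $3.49/unit.
33.57 has an FTA preferential rate, but origin Ravena is not Bralara; base rate stands.
Duty = $25,404.00 × 14% + 290 × $3.49 = $4,568.66.
Total = $383,491.41 + $0.00 + $4,568.66 = $388,060.07.

$388,060.07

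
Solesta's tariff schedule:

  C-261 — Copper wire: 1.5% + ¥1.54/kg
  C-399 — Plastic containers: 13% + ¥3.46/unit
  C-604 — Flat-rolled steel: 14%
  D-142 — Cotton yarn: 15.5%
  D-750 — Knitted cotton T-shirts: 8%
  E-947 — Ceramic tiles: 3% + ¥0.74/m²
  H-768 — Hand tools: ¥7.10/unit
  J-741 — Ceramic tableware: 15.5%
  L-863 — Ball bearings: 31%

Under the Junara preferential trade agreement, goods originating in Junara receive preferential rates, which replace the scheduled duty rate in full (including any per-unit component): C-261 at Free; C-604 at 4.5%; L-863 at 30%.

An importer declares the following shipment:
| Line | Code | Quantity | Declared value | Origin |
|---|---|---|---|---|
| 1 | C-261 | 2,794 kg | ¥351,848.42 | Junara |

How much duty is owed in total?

Line 1 (C-261, Junara, 2,794 kg, ¥351,848.42):
Base rate for C-261 is 1.5% + ¥1.54/kg.
Origin Junara qualifies under the Solesta–Junara agreement and C-261 is covered: preferential rate Free applies instead.
Duty = ¥351,848.42 × 0% = ¥0.00.

¥0.00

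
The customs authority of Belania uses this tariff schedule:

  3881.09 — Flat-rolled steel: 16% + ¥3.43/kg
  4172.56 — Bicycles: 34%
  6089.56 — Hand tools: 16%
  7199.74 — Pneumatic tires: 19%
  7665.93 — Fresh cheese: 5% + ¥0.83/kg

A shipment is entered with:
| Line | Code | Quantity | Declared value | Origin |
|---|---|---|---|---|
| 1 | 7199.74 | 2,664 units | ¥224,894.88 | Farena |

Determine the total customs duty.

¥42,730.03

Line 1 (7199.74, Farena, 2,664 units, ¥224,894.88):
Base rate for 7199.74 is 19%.
Duty = ¥224,894.88 × 19% = ¥42,730.03.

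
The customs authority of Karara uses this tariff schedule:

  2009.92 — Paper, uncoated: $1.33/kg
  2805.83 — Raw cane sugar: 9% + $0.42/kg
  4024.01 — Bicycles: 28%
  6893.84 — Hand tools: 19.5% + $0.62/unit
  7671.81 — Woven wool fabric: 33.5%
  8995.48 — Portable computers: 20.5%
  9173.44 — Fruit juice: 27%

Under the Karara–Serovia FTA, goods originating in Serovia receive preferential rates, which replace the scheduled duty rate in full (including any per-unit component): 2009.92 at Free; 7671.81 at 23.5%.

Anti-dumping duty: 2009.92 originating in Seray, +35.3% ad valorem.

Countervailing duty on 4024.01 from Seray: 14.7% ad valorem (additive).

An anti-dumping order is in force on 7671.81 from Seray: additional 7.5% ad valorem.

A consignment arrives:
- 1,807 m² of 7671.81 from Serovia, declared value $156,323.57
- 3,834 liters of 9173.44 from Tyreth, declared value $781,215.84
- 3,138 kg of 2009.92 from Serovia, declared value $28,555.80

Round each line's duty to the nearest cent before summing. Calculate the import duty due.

$247,664.32

Line 1 (7671.81, Serovia, 1,807 m², $156,323.57):
Base rate for 7671.81 is 33.5%.
Origin Serovia qualifies under the Karara–Serovia agreement and 7671.81 is covered: preferential rate 23.5% applies instead.
The additional-duty order on 7671.81 targets Seray, not Serovia; it does not apply.
Duty = $156,323.57 × 23.5% = $36,736.04.
Line 2 (9173.44, Tyreth, 3,834 liters, $781,215.84):
Base rate for 9173.44 is 27%.
Duty = $781,215.84 × 27% = $210,928.28.
Line 3 (2009.92, Serovia, 3,138 kg, $28,555.80):
Base rate for 2009.92 is $1.33/kg.
Origin Serovia qualifies under the Karara–Serovia agreement and 2009.92 is covered: preferential rate Free applies instead.
The additional-duty order on 2009.92 targets Seray, not Serovia; it does not apply.
Duty = $28,555.80 × 0% = $0.00.
Total = $36,736.04 + $210,928.28 + $0.00 = $247,664.32.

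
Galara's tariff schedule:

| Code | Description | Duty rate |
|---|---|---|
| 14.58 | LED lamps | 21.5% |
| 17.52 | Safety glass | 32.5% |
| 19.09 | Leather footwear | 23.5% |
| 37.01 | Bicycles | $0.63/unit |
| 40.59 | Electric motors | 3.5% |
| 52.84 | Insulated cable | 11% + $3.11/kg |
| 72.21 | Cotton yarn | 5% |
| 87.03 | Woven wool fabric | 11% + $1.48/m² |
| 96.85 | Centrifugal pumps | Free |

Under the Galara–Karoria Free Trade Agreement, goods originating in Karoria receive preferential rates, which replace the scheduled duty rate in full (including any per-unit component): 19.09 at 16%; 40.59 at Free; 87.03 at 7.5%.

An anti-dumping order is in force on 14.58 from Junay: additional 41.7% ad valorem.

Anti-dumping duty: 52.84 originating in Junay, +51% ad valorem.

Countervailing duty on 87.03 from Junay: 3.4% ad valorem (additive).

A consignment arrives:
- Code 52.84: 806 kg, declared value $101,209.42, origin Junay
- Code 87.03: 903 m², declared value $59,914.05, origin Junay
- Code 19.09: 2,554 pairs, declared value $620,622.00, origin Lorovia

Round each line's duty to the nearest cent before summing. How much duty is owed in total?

Line 1 (52.84, Junay, 806 kg, $101,209.42):
Base rate for 52.84 is 11% + $3.11/kg.
Additional duty on 52.84 from Junay: +51%. Applied ad valorem rate: 11% + 51% = 62%.
Duty = $101,209.42 × 62% + 806 × $3.11 = $65,256.50.
Line 2 (87.03, Junay, 903 m², $59,914.05):
Base rate for 87.03 is 11% + $1.48/m².
87.03 has an FTA preferential rate, but origin Junay is not Karoria; base rate stands.
Additional duty on 87.03 from Junay: +3.4%. Applied ad valorem rate: 11% + 3.4% = 14.4%.
Duty = $59,914.05 × 14.4% + 903 × $1.48 = $9,964.06.
Line 3 (19.09, Lorovia, 2,554 pairs, $620,622.00):
Base rate for 19.09 is 23.5%.
19.09 has an FTA preferential rate, but origin Lorovia is not Karoria; base rate stands.
Duty = $620,622.00 × 23.5% = $145,846.17.
Total = $65,256.50 + $9,964.06 + $145,846.17 = $221,066.73.

$221,066.73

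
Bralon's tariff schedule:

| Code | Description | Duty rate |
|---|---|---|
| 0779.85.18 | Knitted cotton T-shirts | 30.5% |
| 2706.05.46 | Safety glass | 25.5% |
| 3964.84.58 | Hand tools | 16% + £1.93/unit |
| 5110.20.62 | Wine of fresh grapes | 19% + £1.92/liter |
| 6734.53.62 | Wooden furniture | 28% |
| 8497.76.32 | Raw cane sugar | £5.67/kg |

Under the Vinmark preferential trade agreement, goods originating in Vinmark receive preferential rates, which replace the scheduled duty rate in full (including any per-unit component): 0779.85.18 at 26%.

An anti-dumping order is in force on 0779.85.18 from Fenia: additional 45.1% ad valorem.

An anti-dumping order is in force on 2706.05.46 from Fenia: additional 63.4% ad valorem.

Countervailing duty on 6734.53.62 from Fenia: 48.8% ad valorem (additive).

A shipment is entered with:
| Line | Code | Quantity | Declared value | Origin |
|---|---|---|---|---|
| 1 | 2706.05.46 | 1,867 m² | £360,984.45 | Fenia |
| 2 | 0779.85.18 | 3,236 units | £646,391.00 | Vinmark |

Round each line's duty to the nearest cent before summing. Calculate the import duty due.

Line 1 (2706.05.46, Fenia, 1,867 m², £360,984.45):
Base rate for 2706.05.46 is 25.5%.
Additional duty on 2706.05.46 from Fenia: +63.4%. Applied ad valorem rate: 25.5% + 63.4% = 88.9%.
Duty = £360,984.45 × 88.9% = £320,915.18.
Line 2 (0779.85.18, Vinmark, 3,236 units, £646,391.00):
Base rate for 0779.85.18 is 30.5%.
Origin Vinmark qualifies under the Bralon–Vinmark agreement and 0779.85.18 is covered: preferential rate 26% applies instead.
The additional-duty order on 0779.85.18 targets Fenia, not Vinmark; it does not apply.
Duty = £646,391.00 × 26% = £168,061.66.
Total = £320,915.18 + £168,061.66 = £488,976.84.

£488,976.84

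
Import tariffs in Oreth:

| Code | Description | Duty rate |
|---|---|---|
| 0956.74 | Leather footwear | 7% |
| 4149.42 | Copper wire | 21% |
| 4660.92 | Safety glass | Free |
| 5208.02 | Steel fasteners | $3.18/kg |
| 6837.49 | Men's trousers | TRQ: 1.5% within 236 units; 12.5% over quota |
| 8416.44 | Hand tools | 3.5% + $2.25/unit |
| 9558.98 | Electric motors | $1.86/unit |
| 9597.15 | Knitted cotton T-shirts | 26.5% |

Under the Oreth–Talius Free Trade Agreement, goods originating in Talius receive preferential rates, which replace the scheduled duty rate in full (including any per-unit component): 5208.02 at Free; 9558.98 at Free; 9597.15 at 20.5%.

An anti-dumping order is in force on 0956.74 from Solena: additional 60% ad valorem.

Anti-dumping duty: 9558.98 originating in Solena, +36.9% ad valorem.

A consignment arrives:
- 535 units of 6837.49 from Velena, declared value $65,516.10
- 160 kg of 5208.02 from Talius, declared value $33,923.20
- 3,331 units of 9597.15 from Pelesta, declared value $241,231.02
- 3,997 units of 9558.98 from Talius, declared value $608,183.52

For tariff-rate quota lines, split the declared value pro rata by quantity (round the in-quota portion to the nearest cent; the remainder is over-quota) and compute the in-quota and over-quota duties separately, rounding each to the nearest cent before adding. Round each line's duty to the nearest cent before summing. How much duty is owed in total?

Line 1 (6837.49, Velena, 535 units, $65,516.10):
Code 6837.49 is under a tariff-rate quota (threshold 236 units). In-quota: 236 units at 1.5%; over-quota: 299 units at 12.5%.
Pro-rata value split: in-quota = $65,516.10 × 236/535 = $28,900.56; over-quota = $65,516.10 − $28,900.56 = $36,615.54.
In-quota duty = $28,900.56 × 1.5% = $433.51. Over-quota duty = $36,615.54 × 12.5% = $4,576.94.
Line duty = $433.51 + $4,576.94 = $5,010.45.
Line 2 (5208.02, Talius, 160 kg, $33,923.20):
Base rate for 5208.02 is $3.18/kg.
Origin Talius qualifies under the Oreth–Talius agreement and 5208.02 is covered: preferential rate Free applies instead.
Duty = $33,923.20 × 0% = $0.00.
Line 3 (9597.15, Pelesta, 3,331 units, $241,231.02):
Base rate for 9597.15 is 26.5%.
9597.15 has an FTA preferential rate, but origin Pelesta is not Talius; base rate stands.
Duty = $241,231.02 × 26.5% = $63,926.22.
Line 4 (9558.98, Talius, 3,997 units, $608,183.52):
Base rate for 9558.98 is $1.86/unit.
Origin Talius qualifies under the Oreth–Talius agreement and 9558.98 is covered: preferential rate Free applies instead.
The additional-duty order on 9558.98 targets Solena, not Talius; it does not apply.
Duty = $608,183.52 × 0% = $0.00.
Total = $5,010.45 + $0.00 + $63,926.22 + $0.00 = $68,936.67.

$68,936.67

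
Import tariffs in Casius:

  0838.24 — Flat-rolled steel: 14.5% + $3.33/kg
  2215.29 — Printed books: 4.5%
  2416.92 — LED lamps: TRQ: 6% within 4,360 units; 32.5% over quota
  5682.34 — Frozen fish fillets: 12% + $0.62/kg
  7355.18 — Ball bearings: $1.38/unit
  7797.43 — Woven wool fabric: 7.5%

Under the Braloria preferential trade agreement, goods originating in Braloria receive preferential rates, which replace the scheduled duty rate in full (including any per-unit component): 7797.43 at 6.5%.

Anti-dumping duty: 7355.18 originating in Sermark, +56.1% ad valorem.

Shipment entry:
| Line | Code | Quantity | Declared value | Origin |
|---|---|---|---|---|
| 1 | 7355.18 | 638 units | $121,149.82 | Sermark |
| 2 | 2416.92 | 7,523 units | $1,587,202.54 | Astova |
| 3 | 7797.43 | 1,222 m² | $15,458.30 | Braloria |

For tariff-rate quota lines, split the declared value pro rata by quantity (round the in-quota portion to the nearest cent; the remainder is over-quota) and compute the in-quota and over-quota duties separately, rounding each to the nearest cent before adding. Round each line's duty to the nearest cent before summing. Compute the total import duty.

Line 1 (7355.18, Sermark, 638 units, $121,149.82):
Base rate for 7355.18 is $1.38/unit.
Additional duty on 7355.18 from Sermark: +56.1% ad valorem. Applied ad valorem rate = 56.1%.
Duty = $121,149.82 × 56.1% + 638 × $1.38 = $68,845.49.
Line 2 (2416.92, Astova, 7,523 units, $1,587,202.54):
Code 2416.92 is under a tariff-rate quota (threshold 4,360 units). In-quota: 4,360 units at 6%; over-quota: 3,163 units at 32.5%.
Pro-rata value split: in-quota = $1,587,202.54 × 4,360/7,523 = $919,872.80; over-quota = $1,587,202.54 − $919,872.80 = $667,329.74.
In-quota duty = $919,872.80 × 6% = $55,192.37. Over-quota duty = $667,329.74 × 32.5% = $216,882.17.
Line duty = $55,192.37 + $216,882.17 = $272,074.54.
Line 3 (7797.43, Braloria, 1,222 m², $15,458.30):
Base rate for 7797.43 is 7.5%.
Origin Braloria qualifies under the Casius–Braloria agreement and 7797.43 is covered: preferential rate 6.5% applies instead.
Duty = $15,458.30 × 6.5% = $1,004.79.
Total = $68,845.49 + $272,074.54 + $1,004.79 = $341,924.82.

$341,924.82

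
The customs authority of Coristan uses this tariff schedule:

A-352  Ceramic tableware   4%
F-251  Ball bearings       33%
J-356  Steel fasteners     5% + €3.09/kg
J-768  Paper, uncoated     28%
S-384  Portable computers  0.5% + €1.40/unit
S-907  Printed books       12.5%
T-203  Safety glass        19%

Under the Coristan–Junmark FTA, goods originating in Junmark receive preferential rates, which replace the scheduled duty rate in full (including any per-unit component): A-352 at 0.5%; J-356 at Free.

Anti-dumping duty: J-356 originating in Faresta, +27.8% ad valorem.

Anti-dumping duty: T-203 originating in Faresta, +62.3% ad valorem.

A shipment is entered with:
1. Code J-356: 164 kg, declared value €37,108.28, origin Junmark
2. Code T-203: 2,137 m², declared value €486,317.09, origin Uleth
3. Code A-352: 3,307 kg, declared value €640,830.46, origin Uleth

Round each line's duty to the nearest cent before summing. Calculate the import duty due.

Line 1 (J-356, Junmark, 164 kg, €37,108.28):
Base rate for J-356 is 5% + €3.09/kg.
Origin Junmark qualifies under the Coristan–Junmark agreement and J-356 is covered: preferential rate Free applies instead.
The additional-duty order on J-356 targets Faresta, not Junmark; it does not apply.
Duty = €37,108.28 × 0% = €0.00.
Line 2 (T-203, Uleth, 2,137 m², €486,317.09):
Base rate for T-203 is 19%.
The additional-duty order on T-203 targets Faresta, not Uleth; it does not apply.
Duty = €486,317.09 × 19% = €92,400.25.
Line 3 (A-352, Uleth, 3,307 kg, €640,830.46):
Base rate for A-352 is 4%.
A-352 has an FTA preferential rate, but origin Uleth is not Junmark; base rate stands.
Duty = €640,830.46 × 4% = €25,633.22.
Total = €0.00 + €92,400.25 + €25,633.22 = €118,033.47.

€118,033.47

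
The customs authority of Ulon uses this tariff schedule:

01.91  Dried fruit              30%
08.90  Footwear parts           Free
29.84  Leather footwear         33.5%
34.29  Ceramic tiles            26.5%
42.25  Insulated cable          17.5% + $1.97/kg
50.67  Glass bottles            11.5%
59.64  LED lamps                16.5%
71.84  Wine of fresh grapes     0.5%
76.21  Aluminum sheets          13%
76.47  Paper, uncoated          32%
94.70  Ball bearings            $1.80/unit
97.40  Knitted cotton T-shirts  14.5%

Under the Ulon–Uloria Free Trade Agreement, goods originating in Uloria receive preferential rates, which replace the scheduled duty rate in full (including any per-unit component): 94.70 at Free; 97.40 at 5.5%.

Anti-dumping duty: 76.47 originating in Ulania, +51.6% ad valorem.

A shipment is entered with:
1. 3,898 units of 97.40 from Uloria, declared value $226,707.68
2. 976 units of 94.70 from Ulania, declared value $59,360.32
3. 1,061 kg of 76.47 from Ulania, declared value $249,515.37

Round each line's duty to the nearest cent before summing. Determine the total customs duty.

$222,820.57

Line 1 (97.40, Uloria, 3,898 units, $226,707.68):
Base rate for 97.40 is 14.5%.
Origin Uloria qualifies under the Ulon–Uloria agreement and 97.40 is covered: preferential rate 5.5% applies instead.
Duty = $226,707.68 × 5.5% = $12,468.92.
Line 2 (94.70, Ulania, 976 units, $59,360.32):
Base rate for 94.70 is $1.80/unit.
94.70 has an FTA preferential rate, but origin Ulania is not Uloria; base rate stands.
Duty = 976 × $1.80 = $1,756.80.
Line 3 (76.47, Ulania, 1,061 kg, $249,515.37):
Base rate for 76.47 is 32%.
Additional duty on 76.47 from Ulania: +51.6%. Applied ad valorem rate: 32% + 51.6% = 83.6%.
Duty = $249,515.37 × 83.6% = $208,594.85.
Total = $12,468.92 + $1,756.80 + $208,594.85 = $222,820.57.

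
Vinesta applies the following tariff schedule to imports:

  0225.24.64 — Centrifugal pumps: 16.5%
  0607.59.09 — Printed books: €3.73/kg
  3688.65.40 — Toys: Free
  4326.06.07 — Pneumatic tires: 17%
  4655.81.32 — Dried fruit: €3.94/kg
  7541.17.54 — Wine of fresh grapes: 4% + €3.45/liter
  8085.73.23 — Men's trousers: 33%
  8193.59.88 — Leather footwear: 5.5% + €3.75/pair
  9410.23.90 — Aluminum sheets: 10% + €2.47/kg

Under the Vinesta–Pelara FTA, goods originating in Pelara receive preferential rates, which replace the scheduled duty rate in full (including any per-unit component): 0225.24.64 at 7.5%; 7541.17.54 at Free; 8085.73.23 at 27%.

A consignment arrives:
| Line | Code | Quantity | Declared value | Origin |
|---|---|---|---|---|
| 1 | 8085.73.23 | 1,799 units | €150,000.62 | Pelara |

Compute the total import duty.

Line 1 (8085.73.23, Pelara, 1,799 units, €150,000.62):
Base rate for 8085.73.23 is 33%.
Origin Pelara qualifies under the Vinesta–Pelara agreement and 8085.73.23 is covered: preferential rate 27% applies instead.
Duty = €150,000.62 × 27% = €40,500.17.

€40,500.17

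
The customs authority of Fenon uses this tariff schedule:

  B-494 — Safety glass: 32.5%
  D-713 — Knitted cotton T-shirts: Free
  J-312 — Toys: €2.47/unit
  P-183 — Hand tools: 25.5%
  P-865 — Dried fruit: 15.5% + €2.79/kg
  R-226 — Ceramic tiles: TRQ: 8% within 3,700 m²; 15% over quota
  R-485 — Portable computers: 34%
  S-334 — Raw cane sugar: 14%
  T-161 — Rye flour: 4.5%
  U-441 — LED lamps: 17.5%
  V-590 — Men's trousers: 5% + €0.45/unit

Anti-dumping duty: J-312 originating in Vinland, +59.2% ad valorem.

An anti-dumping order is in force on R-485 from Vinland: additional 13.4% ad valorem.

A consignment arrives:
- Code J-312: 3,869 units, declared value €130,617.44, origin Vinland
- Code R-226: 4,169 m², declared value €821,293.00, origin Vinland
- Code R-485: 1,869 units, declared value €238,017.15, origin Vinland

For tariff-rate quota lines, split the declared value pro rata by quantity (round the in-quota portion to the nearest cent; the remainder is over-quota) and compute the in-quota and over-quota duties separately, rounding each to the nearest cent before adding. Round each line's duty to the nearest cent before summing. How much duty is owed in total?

Line 1 (J-312, Vinland, 3,869 units, €130,617.44):
Base rate for J-312 is €2.47/unit.
Additional duty on J-312 from Vinland: +59.2% ad valorem. Applied ad valorem rate = 59.2%.
Duty = €130,617.44 × 59.2% + 3,869 × €2.47 = €86,881.95.
Line 2 (R-226, Vinland, 4,169 m², €821,293.00):
Code R-226 is under a tariff-rate quota (threshold 3,700 m²). In-quota: 3,700 m² at 8%; over-quota: 469 m² at 15%.
Pro-rata value split: in-quota = €821,293.00 × 3,700/4,169 = €728,900.00; over-quota = €821,293.00 − €728,900.00 = €92,393.00.
In-quota duty = €728,900.00 × 8% = €58,312.00. Over-quota duty = €92,393.00 × 15% = €13,858.95.
Line duty = €58,312.00 + €13,858.95 = €72,170.95.
Line 3 (R-485, Vinland, 1,869 units, €238,017.15):
Base rate for R-485 is 34%.
Additional duty on R-485 from Vinland: +13.4%. Applied ad valorem rate: 34% + 13.4% = 47.4%.
Duty = €238,017.15 × 47.4% = €112,820.13.
Total = €86,881.95 + €72,170.95 + €112,820.13 = €271,873.03.

€271,873.03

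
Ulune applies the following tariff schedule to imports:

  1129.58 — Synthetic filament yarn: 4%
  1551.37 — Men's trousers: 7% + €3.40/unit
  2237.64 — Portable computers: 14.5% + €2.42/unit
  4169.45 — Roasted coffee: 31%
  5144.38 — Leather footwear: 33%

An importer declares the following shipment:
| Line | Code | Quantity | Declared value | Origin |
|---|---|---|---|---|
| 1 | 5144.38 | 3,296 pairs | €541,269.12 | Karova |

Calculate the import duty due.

Line 1 (5144.38, Karova, 3,296 pairs, €541,269.12):
Base rate for 5144.38 is 33%.
Duty = €541,269.12 × 33% = €178,618.81.

€178,618.81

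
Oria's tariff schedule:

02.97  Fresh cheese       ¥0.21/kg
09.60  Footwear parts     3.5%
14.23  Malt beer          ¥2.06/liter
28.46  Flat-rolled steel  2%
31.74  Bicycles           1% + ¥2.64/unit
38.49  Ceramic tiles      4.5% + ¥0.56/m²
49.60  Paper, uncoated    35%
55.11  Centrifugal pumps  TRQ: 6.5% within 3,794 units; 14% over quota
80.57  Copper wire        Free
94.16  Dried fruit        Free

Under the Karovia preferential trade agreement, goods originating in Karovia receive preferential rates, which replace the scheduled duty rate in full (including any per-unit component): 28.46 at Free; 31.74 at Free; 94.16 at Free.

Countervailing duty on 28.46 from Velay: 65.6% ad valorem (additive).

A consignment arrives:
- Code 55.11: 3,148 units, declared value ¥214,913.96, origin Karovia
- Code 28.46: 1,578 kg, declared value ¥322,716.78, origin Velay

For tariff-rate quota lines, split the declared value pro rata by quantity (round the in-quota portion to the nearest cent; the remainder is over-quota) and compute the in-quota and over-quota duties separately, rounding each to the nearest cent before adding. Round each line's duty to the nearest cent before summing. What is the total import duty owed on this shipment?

Line 1 (55.11, Karovia, 3,148 units, ¥214,913.96):
Code 55.11 is under a tariff-rate quota (threshold 3,794 units). Quantity 3,148 units is within the quota, so the in-quota rate 6.5% applies to the full value.
Duty = ¥214,913.96 × 6.5% = ¥13,969.41.
Line 2 (28.46, Velay, 1,578 kg, ¥322,716.78):
Base rate for 28.46 is 2%.
28.46 has an FTA preferential rate, but origin Velay is not Karovia; base rate stands.
Additional duty on 28.46 from Velay: +65.6%. Applied ad valorem rate: 2% + 65.6% = 67.6%.
Duty = ¥322,716.78 × 67.6% = ¥218,156.54.
Total = ¥13,969.41 + ¥218,156.54 = ¥232,125.95.

¥232,125.95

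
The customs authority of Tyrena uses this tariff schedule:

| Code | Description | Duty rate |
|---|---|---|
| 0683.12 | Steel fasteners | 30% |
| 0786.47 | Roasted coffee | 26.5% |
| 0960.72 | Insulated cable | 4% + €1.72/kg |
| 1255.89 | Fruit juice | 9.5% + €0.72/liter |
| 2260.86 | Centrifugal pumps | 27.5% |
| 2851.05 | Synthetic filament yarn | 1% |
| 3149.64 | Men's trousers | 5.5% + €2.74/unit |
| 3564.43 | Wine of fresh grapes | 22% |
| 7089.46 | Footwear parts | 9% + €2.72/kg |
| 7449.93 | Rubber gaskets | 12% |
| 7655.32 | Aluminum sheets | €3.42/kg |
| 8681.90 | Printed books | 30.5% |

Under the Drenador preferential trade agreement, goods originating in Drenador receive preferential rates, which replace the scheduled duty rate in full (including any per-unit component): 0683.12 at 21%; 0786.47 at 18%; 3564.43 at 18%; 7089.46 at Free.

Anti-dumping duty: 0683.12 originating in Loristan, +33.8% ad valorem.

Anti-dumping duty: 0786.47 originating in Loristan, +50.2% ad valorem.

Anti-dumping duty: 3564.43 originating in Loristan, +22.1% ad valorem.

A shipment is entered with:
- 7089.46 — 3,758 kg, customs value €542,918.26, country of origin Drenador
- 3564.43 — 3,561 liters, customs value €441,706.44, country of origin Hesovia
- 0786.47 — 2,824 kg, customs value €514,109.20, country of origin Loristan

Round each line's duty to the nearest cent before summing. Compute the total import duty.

Line 1 (7089.46, Drenador, 3,758 kg, €542,918.26):
Base rate for 7089.46 is 9% + €2.72/kg.
Origin Drenador qualifies under the Tyrena–Drenador agreement and 7089.46 is covered: preferential rate Free applies instead.
Duty = €542,918.26 × 0% = €0.00.
Line 2 (3564.43, Hesovia, 3,561 liters, €441,706.44):
Base rate for 3564.43 is 22%.
3564.43 has an FTA preferential rate, but origin Hesovia is not Drenador; base rate stands.
The additional-duty order on 3564.43 targets Loristan, not Hesovia; it does not apply.
Duty = €441,706.44 × 22% = €97,175.42.
Line 3 (0786.47, Loristan, 2,824 kg, €514,109.20):
Base rate for 0786.47 is 26.5%.
0786.47 has an FTA preferential rate, but origin Loristan is not Drenador; base rate stands.
Additional duty on 0786.47 from Loristan: +50.2%. Applied ad valorem rate: 26.5% + 50.2% = 76.7%.
Duty = €514,109.20 × 76.7% = €394,321.76.
Total = €0.00 + €97,175.42 + €394,321.76 = €491,497.18.

€491,497.18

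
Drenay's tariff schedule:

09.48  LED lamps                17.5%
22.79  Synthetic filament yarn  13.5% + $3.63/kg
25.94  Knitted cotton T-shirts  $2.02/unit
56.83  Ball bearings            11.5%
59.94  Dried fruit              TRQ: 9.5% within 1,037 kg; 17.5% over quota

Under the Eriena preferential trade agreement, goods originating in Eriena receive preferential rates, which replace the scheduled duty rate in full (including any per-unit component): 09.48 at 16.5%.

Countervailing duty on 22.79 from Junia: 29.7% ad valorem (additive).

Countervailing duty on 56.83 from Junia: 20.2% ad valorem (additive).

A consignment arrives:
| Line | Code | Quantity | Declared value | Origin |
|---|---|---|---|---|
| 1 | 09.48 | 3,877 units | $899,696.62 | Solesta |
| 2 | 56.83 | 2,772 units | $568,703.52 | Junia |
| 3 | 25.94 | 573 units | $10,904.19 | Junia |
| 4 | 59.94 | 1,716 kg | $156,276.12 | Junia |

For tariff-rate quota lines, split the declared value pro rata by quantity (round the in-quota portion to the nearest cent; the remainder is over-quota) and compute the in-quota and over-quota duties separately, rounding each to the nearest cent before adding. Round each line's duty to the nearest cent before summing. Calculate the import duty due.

Line 1 (09.48, Solesta, 3,877 units, $899,696.62):
Base rate for 09.48 is 17.5%.
09.48 has an FTA preferential rate, but origin Solesta is not Eriena; base rate stands.
Duty = $899,696.62 × 17.5% = $157,446.91.
Line 2 (56.83, Junia, 2,772 units, $568,703.52):
Base rate for 56.83 is 11.5%.
Additional duty on 56.83 from Junia: +20.2%. Applied ad valorem rate: 11.5% + 20.2% = 31.7%.
Duty = $568,703.52 × 31.7% = $180,279.02.
Line 3 (25.94, Junia, 573 units, $10,904.19):
Base rate for 25.94 is $2.02/unit.
Duty = 573 × $2.02 = $1,157.46.
Line 4 (59.94, Junia, 1,716 kg, $156,276.12):
Code 59.94 is under a tariff-rate quota (threshold 1,037 kg). In-quota: 1,037 kg at 9.5%; over-quota: 679 kg at 17.5%.
Pro-rata value split: in-quota = $156,276.12 × 1,037/1,716 = $94,439.59; over-quota = $156,276.12 − $94,439.59 = $61,836.53.
In-quota duty = $94,439.59 × 9.5% = $8,971.76. Over-quota duty = $61,836.53 × 17.5% = $10,821.39.
Line duty = $8,971.76 + $10,821.39 = $19,793.15.
Total = $157,446.91 + $180,279.02 + $1,157.46 + $19,793.15 = $358,676.54.

$358,676.54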